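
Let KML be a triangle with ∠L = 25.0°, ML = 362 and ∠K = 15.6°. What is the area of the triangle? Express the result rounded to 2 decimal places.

The third angle is ∠M = 180° − ∠L − ∠K = 139.40°.
Law of sines: LK = ML·sin M/sin K ≈ 876.02.
Law of sines: KM = ML·sin L/sin K ≈ 568.9.
Area = ½·ML·LK·sin L ≈ 67011.

area ≈ 67010.51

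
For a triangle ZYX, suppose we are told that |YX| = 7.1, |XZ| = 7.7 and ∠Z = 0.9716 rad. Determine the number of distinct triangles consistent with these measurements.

2

|XZ|·sin Z = 7.7·sin(0.9716 rad) ≈ 6.359.
Since |XZ| sin Z < |YX| < |XZ| (6.359 < 7.1 < 7.7), two triangles exist.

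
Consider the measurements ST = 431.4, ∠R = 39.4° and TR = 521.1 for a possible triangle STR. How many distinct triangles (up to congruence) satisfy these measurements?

2

TR·sin R = 521.1·sin(39.4°) ≈ 330.8.
Since TR sin R < ST < TR (330.8 < 431.4 < 521.1), two triangles exist.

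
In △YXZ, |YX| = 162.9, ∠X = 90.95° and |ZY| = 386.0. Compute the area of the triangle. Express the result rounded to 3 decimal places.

area ≈ 28279.774

Law of sines: sin Z = |YX|·sin X/|ZY| ≈ 0.42196.
Since |ZY| ≥ |YX|, only the acute value applies: ∠Z ≈ 24.96°.
Then ∠Y = 180° − ∠X − ∠Z ≈ 64.09°.
Law of sines gives |XZ| = |ZY|·sin Y/sin X ≈ 347.25.
Area = ½·|ZY|·|YX|·sin Y ≈ 28280.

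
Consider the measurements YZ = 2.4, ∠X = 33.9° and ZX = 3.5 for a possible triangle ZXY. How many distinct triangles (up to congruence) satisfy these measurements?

2

ZX·sin X = 3.5·sin(33.9°) ≈ 1.952.
Since ZX sin X < YZ < ZX (1.952 < 2.4 < 3.5), two triangles exist.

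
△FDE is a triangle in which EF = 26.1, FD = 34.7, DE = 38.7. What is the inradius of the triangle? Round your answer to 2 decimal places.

Semiperimeter s = (38.7 + 26.1 + 34.7)/2 = 49.75.
Heron's formula: area = √(49.75·11.05·23.65·15.05) ≈ 442.35.
Inradius = area/s = 442.35/49.75 ≈ 8.8914.

8.89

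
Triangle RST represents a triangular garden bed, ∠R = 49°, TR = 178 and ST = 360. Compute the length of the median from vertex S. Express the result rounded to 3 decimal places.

Law of sines: sin S = TR·sin R/ST ≈ 0.37316.
Since ST ≥ TR, only the acute value applies: ∠S ≈ 21.91°.
Then ∠T = 180° − ∠R − ∠S ≈ 109.09°.
Law of sines gives RS = ST·sin T/sin R ≈ 450.77.
Median from S: ½√(2·RS² + 2·ST² − TR²) ≈ 398.09.

398.093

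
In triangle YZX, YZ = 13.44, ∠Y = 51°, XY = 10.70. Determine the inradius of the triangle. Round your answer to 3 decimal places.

3.209

By the law of cosines, ZX² = XY² + YZ² − 2·XY·YZ·cos Y = 114.12, so ZX ≈ 10.683.
Area = ½·XY·YZ·sin Y ≈ 55.88.
Semiperimeter s = (10.683+10.7+13.44)/2 = 17.411.
Inradius = area/s = 55.88/17.411 ≈ 3.2094.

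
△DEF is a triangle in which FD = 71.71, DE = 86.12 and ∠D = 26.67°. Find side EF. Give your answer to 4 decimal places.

By the law of cosines, EF² = FD² + DE² − 2·FD·DE·cos D = 1521.7, so EF ≈ 39.01.

39.0096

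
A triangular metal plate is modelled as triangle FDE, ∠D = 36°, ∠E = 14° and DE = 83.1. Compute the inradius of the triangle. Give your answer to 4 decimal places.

r ≈ 7.4051

The third angle is ∠F = 180° − ∠D − ∠E = 130.00°.
Law of sines: EF = DE·sin D/sin F ≈ 63.763.
Law of sines: FD = DE·sin E/sin F ≈ 26.244.
Area = ½·DE·EF·sin E ≈ 640.93.
Semiperimeter s = (83.1+63.763+26.244)/2 = 86.553.
Inradius = area/s = 640.93/86.553 ≈ 7.4051.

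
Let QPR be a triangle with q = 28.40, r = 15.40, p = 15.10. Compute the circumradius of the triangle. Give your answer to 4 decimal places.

By the law of cosines, cos Q = (p² + r² − q²) / (2·p·r) ≈ -0.73405, so ∠Q ≈ 2.3951 rad.
Circumradius = q/(2 sin Q) ≈ 20.91.

20.9100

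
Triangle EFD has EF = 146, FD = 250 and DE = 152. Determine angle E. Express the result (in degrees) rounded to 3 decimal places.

By the law of cosines, cos E = (DE² + EF² − FD²) / (2·DE·EF) ≈ -0.40735, so ∠E ≈ 114.04°.

∠E ≈ 114.039°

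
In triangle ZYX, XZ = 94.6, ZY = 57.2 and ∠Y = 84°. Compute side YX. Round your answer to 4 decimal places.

Law of sines: sin X = ZY·sin Y/XZ ≈ 0.60134.
Since XZ ≥ ZY, only the acute value applies: ∠X ≈ 36.97°.
Then ∠Z = 180° − ∠Y − ∠X ≈ 59.03°.
Law of sines gives YX = XZ·sin Z/sin Y ≈ 81.564.

81.5639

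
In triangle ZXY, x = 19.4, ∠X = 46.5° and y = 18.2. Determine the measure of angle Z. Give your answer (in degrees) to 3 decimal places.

Law of sines: sin Y = y·sin X/x ≈ 0.68051.
Since x ≥ y, only the acute value applies: ∠Y ≈ 42.88°.
Then ∠Z = 180° − ∠X − ∠Y ≈ 90.62°.

90.617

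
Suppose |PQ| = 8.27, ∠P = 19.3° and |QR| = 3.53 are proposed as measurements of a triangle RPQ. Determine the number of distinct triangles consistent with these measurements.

|PQ|·sin P = 8.27·sin(19.3°) ≈ 2.733.
Since |PQ| sin P < |QR| < |PQ| (2.733 < 3.53 < 8.27), two triangles exist.

2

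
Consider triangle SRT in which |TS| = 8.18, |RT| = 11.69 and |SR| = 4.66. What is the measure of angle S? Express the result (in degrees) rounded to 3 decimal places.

By the law of cosines, cos S = (|TS|² + |SR|² − |RT|²) / (2·|TS|·|SR|) ≈ -0.62998, so ∠S ≈ 129.05°.

129.049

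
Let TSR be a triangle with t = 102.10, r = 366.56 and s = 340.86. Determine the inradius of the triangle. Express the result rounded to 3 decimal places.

Semiperimeter p = (102.1 + 340.86 + 366.56)/2 = 404.76.
Heron's formula: area = √(404.76·302.66·63.9·38.2) ≈ 17293.
Inradius = area/p = 17293/404.76 ≈ 42.723.

42.723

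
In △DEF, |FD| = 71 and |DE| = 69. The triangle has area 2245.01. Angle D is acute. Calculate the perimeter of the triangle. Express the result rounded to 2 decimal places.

216.70

From area = ½·|FD|·|DE|·sin D, we get sin D = 2·area/(|FD|·|DE|) ≈ 0.91652.
Taking the acute solution, ∠D ≈ 1.159 rad.
Law of cosines then gives |EF| ≈ 76.7.
Perimeter = 76.7 + 71 + 69 = 216.7.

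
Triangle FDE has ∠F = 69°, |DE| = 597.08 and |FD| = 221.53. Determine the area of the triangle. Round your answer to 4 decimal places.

Law of sines: sin E = |FD|·sin F/|DE| ≈ 0.34638.
Since |DE| ≥ |FD|, only the acute value applies: ∠E ≈ 20.27°.
Then ∠D = 180° − ∠F − ∠E ≈ 90.73°.
Law of sines gives |EF| = |DE|·sin D/sin F ≈ 639.51.
Area = ½·|DE|·|FD|·sin D ≈ 66130.

area ≈ 66130.1395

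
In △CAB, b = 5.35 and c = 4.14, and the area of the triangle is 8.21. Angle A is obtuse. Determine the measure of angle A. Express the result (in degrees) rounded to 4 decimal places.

∠A ≈ 132.1541°

From area = ½·b·c·sin A, we get sin A = 2·area/(b·c) ≈ 0.74134.
Taking the obtuse solution, ∠A ≈ 132.15°.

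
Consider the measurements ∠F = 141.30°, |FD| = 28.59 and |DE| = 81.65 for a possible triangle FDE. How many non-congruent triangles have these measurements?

1

|FD|·sin F = 28.59·sin(141.30°) ≈ 17.88.
Since ∠F is not acute, a triangle exists only if |DE| > |FD|; here |DE| > |FD|, so there is exactly one triangle.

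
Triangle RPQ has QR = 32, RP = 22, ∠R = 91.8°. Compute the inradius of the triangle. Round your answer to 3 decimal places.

By the law of cosines, PQ² = QR² + RP² − 2·QR·RP·cos R = 1552.2, so PQ ≈ 39.398.
Area = ½·QR·RP·sin R ≈ 351.83.
Semiperimeter s = (39.398+32+22)/2 = 46.699.
Inradius = area/s = 351.83/46.699 ≈ 7.5339.

7.534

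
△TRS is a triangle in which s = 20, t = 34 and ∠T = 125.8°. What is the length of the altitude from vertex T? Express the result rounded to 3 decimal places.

8.674

Law of sines: sin S = s·sin T/t ≈ 0.47710.
Since t ≥ s, only the acute value applies: ∠S ≈ 28.50°.
Then ∠R = 180° − ∠T − ∠S ≈ 25.70°.
Law of sines gives r = t·sin R/sin T ≈ 18.182.
Area = ½·t·s·sin R ≈ 147.47.
The altitude from T has length 2·area/t ≈ 8.6745.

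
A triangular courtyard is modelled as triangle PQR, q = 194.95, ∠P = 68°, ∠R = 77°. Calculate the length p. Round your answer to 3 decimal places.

The third angle is ∠Q = 180° − ∠R − ∠P = 35.00°.
Law of sines: p = q·sin P/sin Q ≈ 315.14.

315.136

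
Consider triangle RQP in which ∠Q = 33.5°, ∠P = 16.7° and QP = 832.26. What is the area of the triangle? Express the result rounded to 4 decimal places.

The third angle is ∠R = 180° − ∠Q − ∠P = 129.80°.
Law of sines: PR = QP·sin Q/sin R ≈ 597.9.
Law of sines: RQ = QP·sin P/sin R ≈ 311.29.
Area = ½·QP·PR·sin P ≈ 71496.

71496.2275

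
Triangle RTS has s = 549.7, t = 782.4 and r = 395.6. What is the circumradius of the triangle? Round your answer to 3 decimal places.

418.099

By the law of cosines, cos R = (t² + s² − r²) / (2·t·s) ≈ 0.88101, so ∠R ≈ 28.24°.
Circumradius = r/(2 sin R) ≈ 418.1.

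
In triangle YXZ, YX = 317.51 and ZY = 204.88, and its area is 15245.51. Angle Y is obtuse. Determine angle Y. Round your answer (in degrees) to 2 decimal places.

From area = ½·ZY·YX·sin Y, we get sin Y = 2·area/(ZY·YX) ≈ 0.46872.
Taking the obtuse solution, ∠Y ≈ 152.05°.

152.05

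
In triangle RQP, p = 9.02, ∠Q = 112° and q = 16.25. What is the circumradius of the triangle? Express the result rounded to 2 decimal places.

8.76

Law of sines: sin P = p·sin Q/q ≈ 0.51466.
Since q ≥ p, only the acute value applies: ∠P ≈ 30.97°.
Then ∠R = 180° − ∠Q − ∠P ≈ 37.03°.
Law of sines gives r = q·sin R/sin Q ≈ 10.554.
Circumradius = q/(2 sin Q) ≈ 8.7631.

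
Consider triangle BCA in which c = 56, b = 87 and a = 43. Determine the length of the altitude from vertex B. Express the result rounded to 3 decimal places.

h_B ≈ 23.357

Semiperimeter s = (87 + 56 + 43)/2 = 93.
Heron's formula: area = √(93·6·37·50) ≈ 1016.
The altitude from B has length 2·area/b ≈ 23.357.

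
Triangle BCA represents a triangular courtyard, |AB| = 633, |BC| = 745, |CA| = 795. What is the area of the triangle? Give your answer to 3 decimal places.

221471.652

Semiperimeter s = (795 + 633 + 745)/2 = 1086.5.
Heron's formula: area = √(1086.5·291.5·453.5·341.5) ≈ 2.2147e+05.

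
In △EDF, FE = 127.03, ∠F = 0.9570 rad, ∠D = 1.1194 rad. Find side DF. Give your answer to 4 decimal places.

123.5069

The third angle is ∠E = π − ∠D − ∠F = 1.0652 rad.
Law of sines: DF = FE·sin E/sin D ≈ 123.51.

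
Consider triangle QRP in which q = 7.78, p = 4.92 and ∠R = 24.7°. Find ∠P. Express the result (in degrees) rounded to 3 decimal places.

∠P ≈ 31.844°

By the law of cosines, r² = p² + q² − 2·p·q·cos R = 15.184, so r ≈ 3.8966.
Law of cosines again: cos P = (q² + r² − p²)/(2·q·r) ≈ 0.84949, so ∠P ≈ 31.84°.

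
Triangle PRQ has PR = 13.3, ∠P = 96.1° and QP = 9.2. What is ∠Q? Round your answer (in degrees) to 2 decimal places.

By the law of cosines, RQ² = QP² + PR² − 2·QP·PR·cos P = 287.53, so RQ ≈ 16.957.
Law of cosines again: cos Q = (RQ² + QP² − PR²)/(2·RQ·QP) ≈ 0.62590, so ∠Q ≈ 51.25°.

51.25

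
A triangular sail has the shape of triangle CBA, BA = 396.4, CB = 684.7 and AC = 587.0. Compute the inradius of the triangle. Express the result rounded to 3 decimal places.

Semiperimeter s = (396.4 + 587 + 684.7)/2 = 834.05.
Heron's formula: area = √(834.05·437.65·247.05·149.35) ≈ 1.1605e+05.
Inradius = area/s = 1.1605e+05/834.05 ≈ 139.14.

r ≈ 139.143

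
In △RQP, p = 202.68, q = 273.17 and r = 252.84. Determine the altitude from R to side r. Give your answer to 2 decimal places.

Semiperimeter s = (252.84 + 273.17 + 202.68)/2 = 364.35.
Heron's formula: area = √(364.35·111.51·91.175·161.67) ≈ 24471.
The altitude from R has length 2·area/r ≈ 193.57.

193.57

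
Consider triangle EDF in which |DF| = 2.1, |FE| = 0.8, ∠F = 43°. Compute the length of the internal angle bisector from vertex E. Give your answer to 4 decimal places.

t_E ≈ 0.5570

By the law of cosines, |ED|² = |DF|² + |FE|² − 2·|DF|·|FE|·cos F = 2.5927, so |ED| ≈ 1.6102.
Law of cosines again: cos E = (|FE|² + |ED|² − |DF|²)/(2·|FE|·|ED|) ≈ -0.45700, so ∠E ≈ 117.19°.
The bisector from E has length 2·|FE|·|ED|·cos(∠E/2)/(|FE|+|ED|) ≈ 0.55697.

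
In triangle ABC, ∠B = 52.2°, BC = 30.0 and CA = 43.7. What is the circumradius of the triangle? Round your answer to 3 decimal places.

Law of sines: sin A = BC·sin B/CA ≈ 0.54244.
Since CA ≥ BC, only the acute value applies: ∠A ≈ 32.85°.
Then ∠C = 180° − ∠B − ∠A ≈ 94.95°.
Law of sines gives AB = CA·sin C/sin B ≈ 55.099.
Circumradius = CA/(2 sin B) ≈ 27.653.

R ≈ 27.653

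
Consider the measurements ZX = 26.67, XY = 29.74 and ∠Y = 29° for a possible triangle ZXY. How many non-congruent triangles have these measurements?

XY·sin Y = 29.74·sin(29°) ≈ 14.42.
Since XY sin Y < ZX < XY (14.42 < 26.67 < 29.74), two triangles exist.

2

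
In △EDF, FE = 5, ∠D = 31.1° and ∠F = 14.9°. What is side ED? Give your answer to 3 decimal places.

The third angle is ∠E = 180° − ∠D − ∠F = 134.00°.
Law of sines: ED = FE·sin F/sin D ≈ 2.489.

2.489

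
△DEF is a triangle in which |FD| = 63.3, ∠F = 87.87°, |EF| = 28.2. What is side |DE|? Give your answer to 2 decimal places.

68.33

By the law of cosines, |DE|² = |EF|² + |FD|² − 2·|EF|·|FD|·cos F = 4669.4, so |DE| ≈ 68.333.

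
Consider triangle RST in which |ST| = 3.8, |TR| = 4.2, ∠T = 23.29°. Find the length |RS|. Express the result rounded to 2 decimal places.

1.66

By the law of cosines, |RS|² = |ST|² + |TR|² − 2·|ST|·|TR|·cos T = 2.761, so |RS| ≈ 1.6616.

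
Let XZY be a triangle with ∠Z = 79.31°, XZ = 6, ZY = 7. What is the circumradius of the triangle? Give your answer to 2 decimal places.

By the law of cosines, YX² = XZ² + ZY² − 2·XZ·ZY·cos Z = 69.418, so YX ≈ 8.3318.
Area = ½·XZ·ZY·sin Z ≈ 20.636.
Circumradius = YX/(2 sin Z) ≈ 4.2395.

4.24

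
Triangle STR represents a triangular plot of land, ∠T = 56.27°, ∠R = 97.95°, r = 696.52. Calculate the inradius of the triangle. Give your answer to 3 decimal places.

111.625

The third angle is ∠S = 180° − ∠T − ∠R = 25.78°.
Law of sines: s = r·sin S/sin R ≈ 305.87.
Law of sines: t = r·sin T/sin R ≈ 584.89.
Area = ½·r·s·sin T ≈ 88590.
Semiperimeter p = (305.87+584.89+696.52)/2 = 793.64.
Inradius = area/p = 88590/793.64 ≈ 111.63.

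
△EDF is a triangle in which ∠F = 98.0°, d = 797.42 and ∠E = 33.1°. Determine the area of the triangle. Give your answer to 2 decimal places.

The third angle is ∠D = 180° − ∠F − ∠E = 48.90°.
Law of sines: e = d·sin E/sin D ≈ 577.88.
Law of sines: f = d·sin F/sin D ≈ 1047.9.
Area = ½·d·e·sin F ≈ 2.2817e+05.

228166.02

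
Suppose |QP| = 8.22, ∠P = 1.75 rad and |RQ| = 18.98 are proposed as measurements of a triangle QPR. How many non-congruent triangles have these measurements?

|QP|·sin P = 8.22·sin(1.75 rad) ≈ 8.088.
Since ∠P is not acute, a triangle exists only if |RQ| > |QP|; here |RQ| > |QP|, so there is exactly one triangle.

1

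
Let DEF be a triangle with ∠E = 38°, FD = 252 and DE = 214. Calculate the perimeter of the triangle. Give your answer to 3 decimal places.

perimeter ≈ 849.449

Law of sines: sin F = DE·sin E/FD ≈ 0.52282.
Since FD ≥ DE, only the acute value applies: ∠F ≈ 31.52°.
Then ∠D = 180° − ∠E − ∠F ≈ 110.48°.
Law of sines gives EF = FD·sin D/sin E ≈ 383.45.
Semiperimeter s = (383.45+252+214)/2 = 424.72.
Perimeter = 383.45 + 252 + 214 = 849.45.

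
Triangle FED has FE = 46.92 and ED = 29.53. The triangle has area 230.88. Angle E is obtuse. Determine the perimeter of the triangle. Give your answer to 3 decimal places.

151.857

From area = ½·FE·ED·sin E, we get sin E = 2·area/(FE·ED) ≈ 0.33327.
Taking the obtuse solution, ∠E ≈ 160.53°.
Law of cosines then gives DF ≈ 75.407.
Perimeter = 29.53 + 75.407 + 46.92 = 151.86.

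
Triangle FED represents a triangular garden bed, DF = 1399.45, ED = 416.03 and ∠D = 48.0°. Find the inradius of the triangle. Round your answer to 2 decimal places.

By the law of cosines, FE² = ED² + DF² − 2·ED·DF·cos D = 1.3524e+06, so FE ≈ 1162.9.
Area = ½·ED·DF·sin D ≈ 2.1633e+05.
Semiperimeter s = (416.03+1399.5+1162.9)/2 = 1489.2.
Inradius = area/s = 2.1633e+05/1489.2 ≈ 145.27.

145.27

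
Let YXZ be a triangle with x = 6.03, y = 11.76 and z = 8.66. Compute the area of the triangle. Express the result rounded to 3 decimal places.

Semiperimeter s = (11.76 + 6.03 + 8.66)/2 = 13.225.
Heron's formula: area = √(13.225·1.465·7.195·4.565) ≈ 25.226.

area ≈ 25.226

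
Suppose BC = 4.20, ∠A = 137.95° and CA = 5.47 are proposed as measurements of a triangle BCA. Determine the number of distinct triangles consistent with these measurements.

CA·sin A = 5.47·sin(137.95°) ≈ 3.664.
Since ∠A is not acute, a triangle exists only if BC > CA; here BC ≤ CA, so there is no triangle.

0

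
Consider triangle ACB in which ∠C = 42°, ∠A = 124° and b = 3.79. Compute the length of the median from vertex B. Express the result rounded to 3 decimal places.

m_B ≈ 11.649

The third angle is ∠B = 180° − ∠A − ∠C = 14.00°.
Law of sines: a = b·sin A/sin B ≈ 12.988.
Law of sines: c = b·sin C/sin B ≈ 10.483.
Median from B: ½√(2·a² + 2·c² − b²) ≈ 11.649.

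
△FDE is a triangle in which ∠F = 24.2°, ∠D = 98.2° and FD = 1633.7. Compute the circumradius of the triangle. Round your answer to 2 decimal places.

967.46

The third angle is ∠E = 180° − ∠F − ∠D = 57.60°.
Law of sines: DE = FD·sin F/sin E ≈ 793.16.
Law of sines: EF = FD·sin D/sin E ≈ 1915.1.
Circumradius = FD/(2 sin E) ≈ 967.46.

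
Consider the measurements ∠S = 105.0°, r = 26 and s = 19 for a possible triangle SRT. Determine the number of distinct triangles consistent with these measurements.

0

r·sin S = 26·sin(105.0°) ≈ 25.11.
Since ∠S is not acute, a triangle exists only if s > r; here s ≤ r, so there is no triangle.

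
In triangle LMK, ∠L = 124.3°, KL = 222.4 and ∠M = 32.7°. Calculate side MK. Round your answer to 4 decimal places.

340.0788

The third angle is ∠K = 180° − ∠L − ∠M = 23.00°.
Law of sines: MK = KL·sin L/sin M ≈ 340.08.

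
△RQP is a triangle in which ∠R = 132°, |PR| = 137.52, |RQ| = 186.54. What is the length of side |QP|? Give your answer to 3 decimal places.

296.714

By the law of cosines, |QP|² = |PR|² + |RQ|² − 2·|PR|·|RQ|·cos R = 88039, so |QP| ≈ 296.71.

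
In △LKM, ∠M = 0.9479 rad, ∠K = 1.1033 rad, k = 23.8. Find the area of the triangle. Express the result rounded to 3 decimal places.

The third angle is ∠L = π − ∠K − ∠M = 1.0904 rad.
Law of sines: l = k·sin L/sin K ≈ 23.643.
Law of sines: m = k·sin M/sin K ≈ 21.654.
Area = ½·k·l·sin M ≈ 228.51.

228.511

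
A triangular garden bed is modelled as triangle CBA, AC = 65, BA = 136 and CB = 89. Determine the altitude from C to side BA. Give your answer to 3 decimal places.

Semiperimeter s = (136 + 65 + 89)/2 = 145.
Heron's formula: area = √(145·9·80·56) ≈ 2417.9.
The altitude from C has length 2·area/BA ≈ 35.558.

35.558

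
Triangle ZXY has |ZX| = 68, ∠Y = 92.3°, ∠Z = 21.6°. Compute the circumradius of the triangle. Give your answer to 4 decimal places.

The third angle is ∠X = 180° − ∠Y − ∠Z = 66.10°.
Law of sines: |XY| = |ZX|·sin Z/sin Y ≈ 25.053.
Law of sines: |YZ| = |ZX|·sin X/sin Y ≈ 62.219.
Circumradius = |ZX|/(2 sin Y) ≈ 34.027.

R ≈ 34.0274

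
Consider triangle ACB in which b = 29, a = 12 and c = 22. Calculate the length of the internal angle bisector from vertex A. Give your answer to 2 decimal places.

24.55

By the law of cosines, cos A = (c² + b² − a²) / (2·c·b) ≈ 0.92555, so ∠A ≈ 0.3883 rad.
The bisector from A has length 2·c·b·cos(∠A/2)/(c+b) ≈ 24.55.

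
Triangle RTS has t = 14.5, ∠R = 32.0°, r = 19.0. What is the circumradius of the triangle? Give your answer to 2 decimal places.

Law of sines: sin T = t·sin R/r ≈ 0.40441.
Since r ≥ t, only the acute value applies: ∠T ≈ 23.85°.
Then ∠S = 180° − ∠R − ∠T ≈ 124.15°.
Law of sines gives s = r·sin S/sin R ≈ 29.674.
Circumradius = r/(2 sin R) ≈ 17.927.

17.93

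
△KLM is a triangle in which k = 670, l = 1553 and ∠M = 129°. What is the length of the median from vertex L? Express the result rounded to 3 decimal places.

By the law of cosines, m² = k² + l² − 2·k·l·cos M = 4.1703e+06, so m ≈ 2042.1.
Median from L: ½√(2·m² + 2·k² − l²) ≈ 1306.4.

m_L ≈ 1306.394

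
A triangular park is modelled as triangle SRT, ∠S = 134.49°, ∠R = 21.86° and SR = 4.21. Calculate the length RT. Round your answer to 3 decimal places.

The third angle is ∠T = 180° − ∠S − ∠R = 23.65°.
Law of sines: RT = SR·sin S/sin T ≈ 7.4868.

7.487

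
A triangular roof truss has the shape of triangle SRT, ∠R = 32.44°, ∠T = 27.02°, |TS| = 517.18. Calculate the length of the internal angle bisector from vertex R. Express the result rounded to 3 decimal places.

The third angle is ∠S = 180° − ∠R − ∠T = 120.54°.
Law of sines: |RT| = |TS|·sin S/sin R ≈ 830.39.
Law of sines: |SR| = |TS|·sin T/sin R ≈ 438.01.
The bisector from R has length 2·|SR|·|RT|·cos(∠R/2)/(|SR|+|RT|) ≈ 550.68.

t_R ≈ 550.681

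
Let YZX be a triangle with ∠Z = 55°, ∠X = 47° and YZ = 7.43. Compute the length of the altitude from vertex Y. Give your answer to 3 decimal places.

6.086

The third angle is ∠Y = 180° − ∠Z − ∠X = 78.00°.
Law of sines: ZX = YZ·sin Y/sin X ≈ 9.9372.
Law of sines: XY = YZ·sin Z/sin X ≈ 8.322.
Area = ½·YZ·ZX·sin Z ≈ 30.241.
The altitude from Y has length 2·area/ZX ≈ 6.0863.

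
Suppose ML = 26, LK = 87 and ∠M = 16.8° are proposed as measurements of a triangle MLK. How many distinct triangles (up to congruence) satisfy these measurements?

1

ML·sin M = 26·sin(16.8°) ≈ 7.515.
Since LK ≥ ML, exactly one triangle exists.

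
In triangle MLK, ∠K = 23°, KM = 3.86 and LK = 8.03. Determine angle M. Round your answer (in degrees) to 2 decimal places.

138.38

By the law of cosines, ML² = LK² + KM² − 2·LK·KM·cos K = 22.317, so ML ≈ 4.7241.
Law of cosines again: cos M = (KM² + ML² − LK²)/(2·KM·ML) ≈ -0.74759, so ∠M ≈ 138.38°.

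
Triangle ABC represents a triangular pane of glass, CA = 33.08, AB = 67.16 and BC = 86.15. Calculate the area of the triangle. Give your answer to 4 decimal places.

1013.6943

Semiperimeter s = (86.15 + 33.08 + 67.16)/2 = 93.195.
Heron's formula: area = √(93.195·7.045·60.115·26.035) ≈ 1013.7.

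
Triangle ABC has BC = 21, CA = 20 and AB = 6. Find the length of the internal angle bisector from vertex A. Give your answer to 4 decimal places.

6.4588

By the law of cosines, cos A = (CA² + AB² − BC²) / (2·CA·AB) ≈ -0.02083, so ∠A ≈ 91.19°.
The bisector from A has length 2·CA·AB·cos(∠A/2)/(CA+AB) ≈ 6.4588.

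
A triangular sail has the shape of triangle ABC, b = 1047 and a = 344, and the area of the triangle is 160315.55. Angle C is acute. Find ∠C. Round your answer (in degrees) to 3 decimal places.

62.902

From area = ½·a·b·sin C, we get sin C = 2·area/(a·b) ≈ 0.89023.
Taking the acute solution, ∠C ≈ 62.90°.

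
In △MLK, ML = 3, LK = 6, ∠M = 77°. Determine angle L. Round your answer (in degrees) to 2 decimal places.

Law of sines: sin K = ML·sin M/LK ≈ 0.48719.
Since LK ≥ ML, only the acute value applies: ∠K ≈ 29.16°.
Then ∠L = 180° − ∠M − ∠K ≈ 73.84°.

∠L ≈ 73.84°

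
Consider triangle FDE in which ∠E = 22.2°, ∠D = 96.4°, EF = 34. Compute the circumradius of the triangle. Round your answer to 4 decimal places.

The third angle is ∠F = 180° − ∠D − ∠E = 61.40°.
Law of sines: DE = EF·sin F/sin D ≈ 30.039.
Law of sines: FD = EF·sin E/sin D ≈ 12.927.
Circumradius = EF/(2 sin D) ≈ 17.107.

R ≈ 17.1066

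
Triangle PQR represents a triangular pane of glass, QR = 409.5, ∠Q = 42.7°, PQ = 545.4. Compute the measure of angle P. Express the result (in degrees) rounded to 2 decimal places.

∠P ≈ 48.64°

By the law of cosines, RP² = PQ² + QR² − 2·PQ·QR·cos Q = 1.3688e+05, so RP ≈ 369.97.
Law of cosines again: cos P = (RP² + PQ² − QR²)/(2·RP·PQ) ≈ 0.66074, so ∠P ≈ 48.64°.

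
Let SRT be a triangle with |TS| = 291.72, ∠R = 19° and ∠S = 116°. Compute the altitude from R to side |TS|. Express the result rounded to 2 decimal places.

h_R ≈ 569.47

The third angle is ∠T = 180° − ∠S − ∠R = 45.00°.
Law of sines: |RT| = |TS|·sin S/sin R ≈ 805.35.
Law of sines: |SR| = |TS|·sin T/sin R ≈ 633.59.
Area = ½·|TS|·|RT|·sin T ≈ 83063.
The altitude from R has length 2·area/|TS| ≈ 569.47.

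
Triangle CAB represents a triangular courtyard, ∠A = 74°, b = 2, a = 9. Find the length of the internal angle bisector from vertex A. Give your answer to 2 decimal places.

t_A ≈ 2.63

Law of sines: sin B = b·sin A/a ≈ 0.21361.
Since a ≥ b, only the acute value applies: ∠B ≈ 12.33°.
Then ∠C = 180° − ∠A − ∠B ≈ 93.67°.
Law of sines gives c = a·sin C/sin A ≈ 9.3435.
The bisector from A has length 2·b·c·cos(∠A/2)/(b+c) ≈ 2.6313.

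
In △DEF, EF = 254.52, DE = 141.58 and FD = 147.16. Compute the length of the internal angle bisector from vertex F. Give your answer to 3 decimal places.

t_F ≈ 181.113

By the law of cosines, cos F = (EF² + FD² − DE²) / (2·EF·FD) ≈ 0.88628, so ∠F ≈ 0.4815 rad.
The bisector from F has length 2·EF·FD·cos(∠F/2)/(EF+FD) ≈ 181.11.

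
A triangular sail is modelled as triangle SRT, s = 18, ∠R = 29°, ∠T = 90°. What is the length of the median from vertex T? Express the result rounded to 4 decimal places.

The third angle is ∠S = 180° − ∠R − ∠T = 61.00°.
Law of sines: r = s·sin R/sin S ≈ 9.9776.
Law of sines: t = s·sin T/sin S ≈ 20.58.
Median from T: ½√(2·s² + 2·r² − t²) ≈ 10.29.

m_T ≈ 10.2902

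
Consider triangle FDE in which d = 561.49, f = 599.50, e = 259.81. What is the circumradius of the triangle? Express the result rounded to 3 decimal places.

R ≈ 300.716

By the law of cosines, cos F = (d² + e² − f²) / (2·d·e) ≈ 0.08011, so ∠F ≈ 85.41°.
Circumradius = f/(2 sin F) ≈ 300.72.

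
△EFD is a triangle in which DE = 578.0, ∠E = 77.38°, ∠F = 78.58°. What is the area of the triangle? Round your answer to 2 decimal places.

67745.83

The third angle is ∠D = 180° − ∠E − ∠F = 24.04°.
Law of sines: FD = DE·sin E/sin F ≈ 575.43.
Law of sines: EF = DE·sin D/sin F ≈ 240.22.
Area = ½·DE·FD·sin D ≈ 67746.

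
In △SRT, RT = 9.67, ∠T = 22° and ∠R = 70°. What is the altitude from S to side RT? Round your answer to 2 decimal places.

The third angle is ∠S = 180° − ∠R − ∠T = 88.00°.
Law of sines: TS = RT·sin R/sin S ≈ 9.0924.
Law of sines: SR = RT·sin T/sin S ≈ 3.6247.
Area = ½·RT·TS·sin T ≈ 16.468.
The altitude from S has length 2·area/RT ≈ 3.4061.

h_S ≈ 3.41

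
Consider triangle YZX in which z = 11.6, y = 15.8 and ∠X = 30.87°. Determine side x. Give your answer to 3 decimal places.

By the law of cosines, x² = y² + z² − 2·y·z·cos X = 69.569, so x ≈ 8.3408.

8.341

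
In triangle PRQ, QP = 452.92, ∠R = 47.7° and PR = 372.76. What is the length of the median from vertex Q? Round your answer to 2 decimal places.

Law of sines: sin Q = PR·sin R/QP ≈ 0.60873.
Since QP ≥ PR, only the acute value applies: ∠Q ≈ 37.50°.
Then ∠P = 180° − ∠R − ∠Q ≈ 94.80°.
Law of sines gives RQ = QP·sin P/sin R ≈ 610.21.
Median from Q: ½√(2·RQ² + 2·QP² − PR²) ≈ 503.99.

503.99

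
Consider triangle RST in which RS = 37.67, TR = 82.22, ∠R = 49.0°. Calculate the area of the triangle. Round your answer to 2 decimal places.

Area = ½·TR·RS·sin R ≈ 1168.8.

1168.75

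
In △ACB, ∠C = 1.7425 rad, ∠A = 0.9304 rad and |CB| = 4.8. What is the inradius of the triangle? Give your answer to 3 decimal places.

0.954

The third angle is ∠B = π − ∠A − ∠C = 0.4687 rad.
Law of sines: |BA| = |CB|·sin C/sin A ≈ 5.8981.
Law of sines: |AC| = |CB|·sin B/sin A ≈ 2.704.
Area = ½·|CB|·|BA|·sin B ≈ 6.3943.
Semiperimeter s = (4.8+5.8981+2.704)/2 = 6.7011.
Inradius = area/s = 6.3943/6.7011 ≈ 0.95422.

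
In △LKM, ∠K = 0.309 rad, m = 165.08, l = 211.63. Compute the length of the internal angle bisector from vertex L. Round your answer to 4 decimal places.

51.4221

By the law of cosines, k² = m² + l² − 2·m·l·cos K = 5476.2, so k ≈ 74.001.
Law of cosines again: cos L = (k² + m² − l²)/(2·k·m) ≈ -0.49360, so ∠L ≈ 2.087 rad.
The bisector from L has length 2·k·m·cos(∠L/2)/(k+m) ≈ 51.422.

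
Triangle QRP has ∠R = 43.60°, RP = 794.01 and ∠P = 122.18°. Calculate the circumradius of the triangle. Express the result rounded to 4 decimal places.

1616.1687

The third angle is ∠Q = 180° − ∠R − ∠P = 14.22°.
Law of sines: PQ = RP·sin R/sin Q ≈ 2229.1.
Law of sines: QR = RP·sin P/sin Q ≈ 2735.8.
Circumradius = RP/(2 sin Q) ≈ 1616.2.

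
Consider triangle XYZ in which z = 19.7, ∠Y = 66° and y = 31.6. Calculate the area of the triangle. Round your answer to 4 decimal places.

area ≈ 305.8311

Law of sines: sin Z = z·sin Y/y ≈ 0.56952.
Since y ≥ z, only the acute value applies: ∠Z ≈ 34.72°.
Then ∠X = 180° − ∠Y − ∠Z ≈ 79.28°.
Law of sines gives x = y·sin X/sin Y ≈ 33.987.
Area = ½·y·z·sin X ≈ 305.83.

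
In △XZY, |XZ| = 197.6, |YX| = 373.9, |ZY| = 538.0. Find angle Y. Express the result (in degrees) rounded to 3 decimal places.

By the law of cosines, cos Y = (|ZY|² + |YX|² − |XZ|²) / (2·|ZY|·|YX|) ≈ 0.96988, so ∠Y ≈ 14.10°.

∠Y ≈ 14.098°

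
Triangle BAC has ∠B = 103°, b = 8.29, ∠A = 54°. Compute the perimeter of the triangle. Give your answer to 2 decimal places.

perimeter ≈ 18.50

The third angle is ∠C = 180° − ∠B − ∠A = 23.00°.
Law of sines: a = b·sin A/sin B ≈ 6.8832.
Law of sines: c = b·sin C/sin B ≈ 3.3244.
Semiperimeter s = (8.29+6.8832+3.3244)/2 = 9.2488.
Perimeter = 8.29 + 6.8832 + 3.3244 = 18.498.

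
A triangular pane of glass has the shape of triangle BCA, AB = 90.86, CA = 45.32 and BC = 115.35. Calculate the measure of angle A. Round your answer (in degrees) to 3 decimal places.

By the law of cosines, cos A = (CA² + AB² − BC²) / (2·CA·AB) ≈ -0.36381, so ∠A ≈ 111.33°.

111.334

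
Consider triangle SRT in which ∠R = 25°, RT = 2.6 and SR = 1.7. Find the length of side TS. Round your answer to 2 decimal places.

1.28

By the law of cosines, TS² = SR² + RT² − 2·SR·RT·cos R = 1.6382, so TS ≈ 1.2799.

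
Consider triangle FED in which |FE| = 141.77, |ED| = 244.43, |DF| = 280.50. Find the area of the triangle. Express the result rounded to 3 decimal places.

Semiperimeter s = (244.43 + 280.5 + 141.77)/2 = 333.35.
Heron's formula: area = √(333.35·88.92·52.85·191.58) ≈ 17324.

17323.975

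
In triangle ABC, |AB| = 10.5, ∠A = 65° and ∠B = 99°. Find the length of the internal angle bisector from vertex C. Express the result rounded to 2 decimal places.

The third angle is ∠C = 180° − ∠A − ∠B = 16.00°.
Law of sines: |BC| = |AB|·sin A/sin C ≈ 34.524.
Law of sines: |CA| = |AB|·sin B/sin C ≈ 37.625.
The bisector from C has length 2·|BC|·|CA|·cos(∠C/2)/(|BC|+|CA|) ≈ 35.657.

t_C ≈ 35.66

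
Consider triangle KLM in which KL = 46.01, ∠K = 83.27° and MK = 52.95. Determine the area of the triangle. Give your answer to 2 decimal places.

1209.72

Area = ½·MK·KL·sin K ≈ 1209.7.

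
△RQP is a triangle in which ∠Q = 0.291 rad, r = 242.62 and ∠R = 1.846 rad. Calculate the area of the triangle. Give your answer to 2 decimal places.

7405.27

The third angle is ∠P = π − ∠R − ∠Q = 1.005 rad.
Law of sines: q = r·sin Q/sin R ≈ 72.332.
Law of sines: p = r·sin P/sin R ≈ 212.76.
Area = ½·r·q·sin P ≈ 7405.3.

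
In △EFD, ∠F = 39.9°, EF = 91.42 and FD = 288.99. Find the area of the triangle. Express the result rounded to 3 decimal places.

8473.378

Area = ½·EF·FD·sin F ≈ 8473.4.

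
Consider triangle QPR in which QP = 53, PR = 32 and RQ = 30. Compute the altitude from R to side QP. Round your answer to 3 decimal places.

16.074

Semiperimeter s = (32 + 30 + 53)/2 = 57.5.
Heron's formula: area = √(57.5·25.5·27.5·4.5) ≈ 425.97.
The altitude from R has length 2·area/QP ≈ 16.074.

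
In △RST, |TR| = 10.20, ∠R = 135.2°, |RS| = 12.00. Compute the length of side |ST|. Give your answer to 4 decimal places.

20.5364

By the law of cosines, |ST|² = |TR|² + |RS|² − 2·|TR|·|RS|·cos R = 421.74, so |ST| ≈ 20.536.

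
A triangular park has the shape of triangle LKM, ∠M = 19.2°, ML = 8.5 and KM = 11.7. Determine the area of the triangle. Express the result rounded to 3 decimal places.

area ≈ 16.353

Area = ½·KM·ML·sin M ≈ 16.353.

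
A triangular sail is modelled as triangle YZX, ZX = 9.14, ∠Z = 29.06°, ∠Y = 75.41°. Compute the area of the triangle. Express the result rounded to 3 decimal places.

20.300

The third angle is ∠X = 180° − ∠Y − ∠Z = 75.53°.
Law of sines: XY = ZX·sin Z/sin Y ≈ 4.5875.
Law of sines: YZ = ZX·sin X/sin Y ≈ 9.145.
Area = ½·ZX·XY·sin X ≈ 20.3.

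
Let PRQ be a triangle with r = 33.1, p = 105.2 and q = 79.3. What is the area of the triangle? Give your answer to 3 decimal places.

935.243

Semiperimeter s = (105.2 + 33.1 + 79.3)/2 = 108.8.
Heron's formula: area = √(108.8·3.6·75.7·29.5) ≈ 935.24.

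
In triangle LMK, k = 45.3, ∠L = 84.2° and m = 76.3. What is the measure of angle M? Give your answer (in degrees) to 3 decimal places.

By the law of cosines, l² = m² + k² − 2·m·k·cos L = 7175.2, so l ≈ 84.707.
Law of cosines again: cos M = (k² + l² − m²)/(2·k·l) ≈ 0.44376, so ∠M ≈ 63.66°.

∠M ≈ 63.656°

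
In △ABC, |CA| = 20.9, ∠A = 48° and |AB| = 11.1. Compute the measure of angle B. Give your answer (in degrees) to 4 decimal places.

∠B ≈ 100.5221°

By the law of cosines, |BC|² = |CA|² + |AB|² − 2·|CA|·|AB|·cos A = 249.56, so |BC| ≈ 15.797.
Law of cosines again: cos B = (|AB|² + |BC|² − |CA|²)/(2·|AB|·|BC|) ≈ -0.18261, so ∠B ≈ 100.52°.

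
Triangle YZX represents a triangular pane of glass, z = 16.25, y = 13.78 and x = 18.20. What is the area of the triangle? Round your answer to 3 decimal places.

area ≈ 107.678

Semiperimeter s = (13.78 + 16.25 + 18.2)/2 = 24.115.
Heron's formula: area = √(24.115·10.335·7.865·5.915) ≈ 107.68.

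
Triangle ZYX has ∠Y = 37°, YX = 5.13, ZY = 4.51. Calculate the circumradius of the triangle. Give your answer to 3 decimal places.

2.588

By the law of cosines, XZ² = ZY² + YX² − 2·ZY·YX·cos Y = 9.7021, so XZ ≈ 3.1148.
Area = ½·ZY·YX·sin Y ≈ 6.9619.
Circumradius = XZ/(2 sin Y) ≈ 2.5878.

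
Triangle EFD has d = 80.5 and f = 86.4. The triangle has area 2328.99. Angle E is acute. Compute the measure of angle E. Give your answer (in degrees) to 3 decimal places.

From area = ½·f·d·sin E, we get sin E = 2·area/(f·d) ≈ 0.66971.
Taking the acute solution, ∠E ≈ 42.04°.

42.045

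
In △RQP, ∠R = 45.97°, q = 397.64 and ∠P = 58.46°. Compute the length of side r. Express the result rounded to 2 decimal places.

295.21

The third angle is ∠Q = 180° − ∠P − ∠R = 75.57°.
Law of sines: r = q·sin R/sin Q ≈ 295.21.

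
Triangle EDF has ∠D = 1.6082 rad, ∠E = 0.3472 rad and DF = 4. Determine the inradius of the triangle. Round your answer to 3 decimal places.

r ≈ 1.635

The third angle is ∠F = π − ∠E − ∠D = 1.1862 rad.
Law of sines: FE = DF·sin D/sin E ≈ 11.747.
Law of sines: ED = DF·sin F/sin E ≈ 10.897.
Area = ½·DF·FE·sin F ≈ 21.778.
Semiperimeter s = (4+11.747+10.897)/2 = 13.322.
Inradius = area/s = 21.778/13.322 ≈ 1.6348.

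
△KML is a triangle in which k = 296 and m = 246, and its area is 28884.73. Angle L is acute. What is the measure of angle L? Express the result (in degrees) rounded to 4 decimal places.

From area = ½·k·m·sin L, we get sin L = 2·area/(k·m) ≈ 0.79336.
Taking the acute solution, ∠L ≈ 52.50°.

∠L ≈ 52.5008°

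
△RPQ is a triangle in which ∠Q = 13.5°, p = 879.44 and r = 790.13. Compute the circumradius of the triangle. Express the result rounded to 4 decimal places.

461.2398

By the law of cosines, q² = r² + p² − 2·r·p·cos Q = 46375, so q ≈ 215.35.
Area = ½·r·p·sin Q ≈ 81107.
Circumradius = q/(2 sin Q) ≈ 461.24.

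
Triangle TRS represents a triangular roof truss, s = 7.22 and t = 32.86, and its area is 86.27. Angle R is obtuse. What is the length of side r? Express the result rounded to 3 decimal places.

From area = ½·s·t·sin R, we get sin R = 2·area/(s·t) ≈ 0.72725.
Taking the obtuse solution, ∠R ≈ 133.34°.
Law of cosines then gives r ≈ 38.178.

38.178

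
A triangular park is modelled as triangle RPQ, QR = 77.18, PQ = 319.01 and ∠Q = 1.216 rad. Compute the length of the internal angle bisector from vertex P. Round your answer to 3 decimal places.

307.478

By the law of cosines, RP² = PQ² + QR² − 2·PQ·QR·cos Q = 90617, so RP ≈ 301.03.
Law of cosines again: cos P = (RP² + PQ² − QR²)/(2·RP·PQ) ≈ 0.97067, so ∠P ≈ 0.243 rad.
The bisector from P has length 2·RP·PQ·cos(∠P/2)/(RP+PQ) ≈ 307.48.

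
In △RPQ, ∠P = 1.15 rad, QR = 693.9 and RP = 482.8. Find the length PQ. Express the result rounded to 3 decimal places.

Law of sines: sin Q = RP·sin P/QR ≈ 0.63508.
Since QR ≥ RP, only the acute value applies: ∠Q ≈ 0.688 rad.
Then ∠R = π − ∠P − ∠Q ≈ 1.303 rad.
Law of sines gives PQ = QR·sin R/sin P ≈ 733.22.

733.218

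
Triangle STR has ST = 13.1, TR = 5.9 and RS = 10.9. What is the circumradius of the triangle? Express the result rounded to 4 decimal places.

6.6150

By the law of cosines, cos S = (RS² + ST² − TR²) / (2·RS·ST) ≈ 0.89506, so ∠S ≈ 0.462 rad.
Circumradius = TR/(2 sin S) ≈ 6.615.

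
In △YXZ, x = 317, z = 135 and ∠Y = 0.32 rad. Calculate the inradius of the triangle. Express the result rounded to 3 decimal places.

By the law of cosines, y² = x² + z² − 2·x·z·cos Y = 37469, so y ≈ 193.57.
Area = ½·x·z·sin Y ≈ 6730.9.
Semiperimeter s = (193.57+317+135)/2 = 322.78.
Inradius = area/s = 6730.9/322.78 ≈ 20.853.

20.853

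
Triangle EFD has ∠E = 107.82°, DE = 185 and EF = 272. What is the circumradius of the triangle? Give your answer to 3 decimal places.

R ≈ 195.813

By the law of cosines, FD² = DE² + EF² − 2·DE·EF·cos E = 1.3901e+05, so FD ≈ 372.84.
Area = ½·DE·EF·sin E ≈ 23953.
Circumradius = FD/(2 sin E) ≈ 195.81.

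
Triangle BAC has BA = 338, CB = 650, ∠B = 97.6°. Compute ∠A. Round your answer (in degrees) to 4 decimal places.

By the law of cosines, AC² = CB² + BA² − 2·CB·BA·cos B = 5.9486e+05, so AC ≈ 771.27.
Law of cosines again: cos A = (BA² + AC² − CB²)/(2·BA·AC) ≈ 0.54970, so ∠A ≈ 56.65°.

56.6536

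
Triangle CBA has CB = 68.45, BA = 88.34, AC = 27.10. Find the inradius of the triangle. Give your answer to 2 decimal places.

Semiperimeter s = (88.34 + 27.1 + 68.45)/2 = 91.945.
Heron's formula: area = √(91.945·3.605·64.845·23.495) ≈ 710.63.
Inradius = area/s = 710.63/91.945 ≈ 7.7288.

7.73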